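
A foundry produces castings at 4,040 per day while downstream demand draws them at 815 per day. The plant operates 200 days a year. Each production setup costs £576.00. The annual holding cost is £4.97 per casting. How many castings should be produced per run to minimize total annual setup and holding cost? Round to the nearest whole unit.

Annual demand D = 815 × 200 = 163,000.
Production build-up factor (1 − d/p) = 1 − 815/4,040 = 0.7983.
Q* = √(2DS / (H(1 − d/p))) = √(2 × 163,000 × 576 / (4.97 × 0.7983)).
= √(187,776,000 / 3.9674) ≈ 6879.671.

Q* ≈ 6,880 castings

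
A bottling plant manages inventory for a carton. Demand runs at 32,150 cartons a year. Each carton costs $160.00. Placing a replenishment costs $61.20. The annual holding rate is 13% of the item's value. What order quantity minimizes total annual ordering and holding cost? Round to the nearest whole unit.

Holding cost H = 0.13 × $160.00 = $20.8000 per unit per year.
EOQ = √(2DS / H) = √(2 × 32,150 × 61.2 / 20.8).
= √(3,935,160 / 20.8) = √189,190.3846 ≈ 434.960.

Q* ≈ 435 cartons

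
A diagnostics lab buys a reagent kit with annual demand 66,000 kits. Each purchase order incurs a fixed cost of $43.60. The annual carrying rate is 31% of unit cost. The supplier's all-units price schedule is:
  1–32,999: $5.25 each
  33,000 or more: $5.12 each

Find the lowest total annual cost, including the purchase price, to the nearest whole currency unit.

Holding cost per unit per year at price C is H = 0.31·C.
For each price level, check whether its EOQ is feasible; otherwise the best quantity at that price is the breakpoint.
EOQ at $5.25 = 1880.5 (feasible in tier 1): TC = 66,000×$5.25 + (66,000/1880.5)×43.6 + (1880.5/2)×0.31×$5.25 = $349,560.49.
EOQ at $5.12 = 1904.2 < 33000, so use break Q=33000: TC = 66,000×$5.12 + (66,000/33000.0)×43.6 + (33000.0/2)×0.31×$5.12 = $364,196.00.
Lowest total cost among the candidates is at Q = 1880.5.

TC* ≈ $349,560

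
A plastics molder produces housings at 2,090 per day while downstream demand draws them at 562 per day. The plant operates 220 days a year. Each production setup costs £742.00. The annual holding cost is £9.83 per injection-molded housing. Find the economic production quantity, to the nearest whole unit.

Annual demand D = 562 × 220 = 123,640.
Production build-up factor (1 − d/p) = 1 − 562/2,090 = 0.7311.
Q* = √(2DS / (H(1 − d/p))) = √(2 × 123,640 × 742 / (9.83 × 0.7311)).
= √(183,481,760 / 7.1867) ≈ 5052.789.

Q* ≈ 5,053 housings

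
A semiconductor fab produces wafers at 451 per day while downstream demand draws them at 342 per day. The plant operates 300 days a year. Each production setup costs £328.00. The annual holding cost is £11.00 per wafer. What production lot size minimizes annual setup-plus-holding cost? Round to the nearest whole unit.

Annual demand D = 342 × 300 = 102,600.
Production build-up factor (1 − d/p) = 1 − 342/451 = 0.2417.
Q* = √(2DS / (H(1 − d/p))) = √(2 × 102,600 × 328 / (11 × 0.2417)).
= √(67,305,600 / 2.6585) ≈ 5031.579.

Q* ≈ 5,032 wafers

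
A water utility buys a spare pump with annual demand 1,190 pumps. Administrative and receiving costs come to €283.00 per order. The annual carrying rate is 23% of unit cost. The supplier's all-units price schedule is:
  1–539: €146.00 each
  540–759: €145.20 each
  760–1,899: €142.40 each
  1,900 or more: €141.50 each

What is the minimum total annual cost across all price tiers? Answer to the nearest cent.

TC* ≈ €178,495.78

Holding cost per unit per year at price C is H = 0.23·C.
For each price level, check whether its EOQ is feasible; otherwise the best quantity at that price is the breakpoint.
EOQ at €146.00 = 141.6 (feasible in tier 1): TC = 1,190×€146.00 + (1,190/141.6)×283 + (141.6/2)×0.23×€146.00 = €178,495.78.
EOQ at €145.20 = 142.0 < 540, so use break Q=540: TC = 1,190×€145.20 + (1,190/540.0)×283 + (540.0/2)×0.23×€145.20 = €182,428.57.
EOQ at €142.40 = 143.4 < 760, so use break Q=760: TC = 1,190×€142.40 + (1,190/760.0)×283 + (760.0/2)×0.23×€142.40 = €182,344.88.
EOQ at €141.50 = 143.9 < 1900, so use break Q=1900: TC = 1,190×€141.50 + (1,190/1900.0)×283 + (1900.0/2)×0.23×€141.50 = €199,480.00.
Lowest total cost among the candidates is at Q = 141.6.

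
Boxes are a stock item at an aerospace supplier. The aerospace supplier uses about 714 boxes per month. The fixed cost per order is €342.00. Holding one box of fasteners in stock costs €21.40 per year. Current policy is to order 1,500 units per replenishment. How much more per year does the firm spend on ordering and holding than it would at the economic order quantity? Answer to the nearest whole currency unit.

Extra cost ≈ €6,805 per year

Annual demand D = 714 × 12 = 8,568.
EOQ = √(2DS/H) = √(2 × 8,568 × 342 / 21.4) ≈ 523.31.
Cost at Q* = (D/Q*)S + (Q*/2)H = √(2DSH) ≈ €11,198.88.
Cost at Q = 1,500: (8,568/1,500)×342 + (1,500/2)×21.4 = €1,953.50 + €16,050.00 = €18,003.50.
Excess = €18,003.50 − €11,198.88 = €6,804.62.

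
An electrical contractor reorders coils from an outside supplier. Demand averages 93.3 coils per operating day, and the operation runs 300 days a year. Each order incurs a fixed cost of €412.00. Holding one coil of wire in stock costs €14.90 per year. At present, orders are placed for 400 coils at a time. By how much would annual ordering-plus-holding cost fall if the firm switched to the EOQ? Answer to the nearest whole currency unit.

Extra cost ≈ €13,272 per year

Annual demand D = 93.3 × 300 = 27,990.
EOQ = √(2DS/H) = √(2 × 27,990 × 412 / 14.9) ≈ 1244.15.
Cost at Q* = (D/Q*)S + (Q*/2)H = √(2DSH) ≈ €18,537.80.
Cost at Q = 400: (27,990/400)×412 + (400/2)×14.9 = €28,829.70 + €2,980.00 = €31,809.70.
Excess = €31,809.70 − €18,537.80 = €13,271.90.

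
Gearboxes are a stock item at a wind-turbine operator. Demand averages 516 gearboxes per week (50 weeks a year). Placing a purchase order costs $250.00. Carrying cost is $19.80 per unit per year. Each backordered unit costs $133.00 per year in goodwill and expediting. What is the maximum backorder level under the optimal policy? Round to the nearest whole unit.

S* ≈ 112 gearboxes

Annual demand D = 516 × 50 = 25,800.
With planned backorders, Q* = √(2DS/H) · √((H+B)/B).
√(2DS/H) = √(2 × 25,800 × 250 / 19.8) = 807.165.
√((H+B)/B) = √((19.8+133)/133) = 1.0719.
Q* ≈ 865.163.
S* = Q* · H/(H+B) = 865.163 × 19.8/152.8 ≈ 112.109.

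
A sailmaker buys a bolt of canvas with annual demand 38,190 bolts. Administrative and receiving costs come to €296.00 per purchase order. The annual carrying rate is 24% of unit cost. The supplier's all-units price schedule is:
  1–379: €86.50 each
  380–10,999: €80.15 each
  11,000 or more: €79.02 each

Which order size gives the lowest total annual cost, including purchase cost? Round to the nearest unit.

Holding cost per unit per year at price C is H = 0.24·C.
Candidates are each tier's EOQ (if it falls in that tier) and each price-break quantity.
Tier 1 (€86.50): EOQ = 1043.6 exceeds tier's upper bound 379, so this tier is dominated.
EOQ at €80.15 = 1084.1 (feasible in tier 2): TC = 38,190×€80.15 + (38,190/1084.1)×296 + (1084.1/2)×0.24×€80.15 = €3,081,782.68.
EOQ at €79.02 = 1091.8 < 11000, so use break Q=11000: TC = 38,190×€79.02 + (38,190/11000.0)×296 + (11000.0/2)×0.24×€79.02 = €3,123,107.86.
Lowest total cost is €3,081,782.68 at Q = 1084.1.

Q* ≈ 1,084 bolts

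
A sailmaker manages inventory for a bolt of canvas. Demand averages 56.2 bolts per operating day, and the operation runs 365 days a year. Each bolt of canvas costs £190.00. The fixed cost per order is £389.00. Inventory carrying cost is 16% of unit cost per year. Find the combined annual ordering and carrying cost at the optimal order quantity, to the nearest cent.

TC* ≈ £22,026.28

Annual demand D = 56.2 × 365 = 20,513.
Holding cost H = 0.16 × £190.00 = £30.4000 per unit per year.
Q* = √(2DS/H) = √(2 × 20,513 × 389 / 30.4) ≈ 724.55.
At the optimum the two cost components are equal, so total cost = 2·(Q*/2)H = Q*·H.
Minimum total = √(2DSH) = √(2 × 20,513 × 389 × 30.4) ≈ 22026.281.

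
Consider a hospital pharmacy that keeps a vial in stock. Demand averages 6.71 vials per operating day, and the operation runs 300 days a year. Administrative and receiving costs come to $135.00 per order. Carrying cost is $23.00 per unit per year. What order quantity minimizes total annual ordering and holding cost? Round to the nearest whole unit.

Q* ≈ 154 vials

Annual demand D = 6.71 × 300 = 2,013.
EOQ = √(2DS / H) = √(2 × 2,013 × 135 / 23).
= √(543,510 / 23) = √23,630.8696 ≈ 153.723.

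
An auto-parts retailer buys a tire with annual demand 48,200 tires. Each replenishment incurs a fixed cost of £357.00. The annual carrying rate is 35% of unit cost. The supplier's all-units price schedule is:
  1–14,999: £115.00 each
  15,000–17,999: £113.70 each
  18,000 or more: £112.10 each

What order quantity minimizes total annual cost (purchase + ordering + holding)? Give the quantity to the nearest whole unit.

Holding cost per unit per year at price C is H = 0.35·C.
Evaluate total cost at each tier's feasible EOQ or, if the EOQ is below the tier, at the tier's minimum quantity.
EOQ at £115.00 = 924.7 (feasible in tier 1): TC = 48,200×£115.00 + (48,200/924.7)×357 + (924.7/2)×0.35×£115.00 = £5,580,218.22.
EOQ at £113.70 = 929.9 < 15000, so use break Q=15000: TC = 48,200×£113.70 + (48,200/15000.0)×357 + (15000.0/2)×0.35×£113.70 = £5,779,949.66.
EOQ at £112.10 = 936.6 < 18000, so use break Q=18000: TC = 48,200×£112.10 + (48,200/18000.0)×357 + (18000.0/2)×0.35×£112.10 = £5,757,290.97.
Lowest total cost is £5,580,218.22 at Q = 924.7.

Q* ≈ 925 tires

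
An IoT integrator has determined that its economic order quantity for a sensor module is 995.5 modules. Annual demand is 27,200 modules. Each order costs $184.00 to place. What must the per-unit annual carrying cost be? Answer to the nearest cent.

Squaring Q* = √(2DS/H) gives Q*² = 2DS/H.
From Q* = √(2DS/H): H = 2DS / Q*² = 2 × 27,200 × 184 / 995.5² = 10.1003.

H ≈ $10.10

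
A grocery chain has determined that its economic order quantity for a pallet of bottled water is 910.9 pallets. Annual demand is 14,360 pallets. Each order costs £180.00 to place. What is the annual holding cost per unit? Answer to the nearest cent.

The basic EOQ model gives Q* = √(2DS/H); rearrange for the unknown.
From Q* = √(2DS/H): H = 2DS / Q*² = 2 × 14,360 × 180 / 910.9² = 6.2304.

H ≈ £6.23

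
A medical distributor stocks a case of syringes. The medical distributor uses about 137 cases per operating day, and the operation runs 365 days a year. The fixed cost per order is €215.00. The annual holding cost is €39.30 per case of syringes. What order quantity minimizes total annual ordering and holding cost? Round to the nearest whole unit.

Q* ≈ 740 cases

Annual demand D = 137 × 365 = 50,005.
EOQ = √(2DS / H) = √(2 × 50,005 × 215 / 39.3).
= √(21,502,150 / 39.3) = √547,128.4987 ≈ 739.681.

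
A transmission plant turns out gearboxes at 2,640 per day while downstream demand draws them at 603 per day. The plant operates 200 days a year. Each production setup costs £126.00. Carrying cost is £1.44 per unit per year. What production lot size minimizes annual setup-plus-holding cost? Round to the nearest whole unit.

Annual demand D = 603 × 200 = 120,600.
Production build-up factor (1 − d/p) = 1 − 603/2,640 = 0.7716.
Q* = √(2DS / (H(1 − d/p))) = √(2 × 120,600 × 126 / (1.44 × 0.7716)).
= √(30,391,200 / 1.1111) ≈ 5229.969.

Q* ≈ 5,230 gearboxes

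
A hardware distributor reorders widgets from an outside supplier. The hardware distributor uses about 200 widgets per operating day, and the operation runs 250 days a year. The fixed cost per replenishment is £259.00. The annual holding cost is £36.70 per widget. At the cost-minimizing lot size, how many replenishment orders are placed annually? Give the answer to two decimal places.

N ≈ 59.52 orders per year

Annual demand D = 200 × 250 = 50,000.
The optimal lot size = √(2DS/H) = √(2 × 50,000 × 259 / 36.7) ≈ 840.07.
Orders per year = D / Q* = 50,000 / 840.07 ≈ 59.519.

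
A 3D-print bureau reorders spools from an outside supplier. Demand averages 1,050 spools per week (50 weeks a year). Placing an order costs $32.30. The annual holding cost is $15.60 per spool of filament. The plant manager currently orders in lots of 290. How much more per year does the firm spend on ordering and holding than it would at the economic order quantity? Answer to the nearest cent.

Annual demand D = 1,050 × 50 = 52,500.
EOQ = √(2DS/H) = √(2 × 52,500 × 32.3 / 15.6) ≈ 466.27.
Cost at Q* = (D/Q*)S + (Q*/2)H = √(2DSH) ≈ $7,273.75.
Cost at Q = 290: (52,500/290)×32.3 + (290/2)×15.6 = $5,847.41 + $2,262.00 = $8,109.41.
Excess = $8,109.41 − $7,273.75 = $835.67.

Extra cost ≈ $835.67 per year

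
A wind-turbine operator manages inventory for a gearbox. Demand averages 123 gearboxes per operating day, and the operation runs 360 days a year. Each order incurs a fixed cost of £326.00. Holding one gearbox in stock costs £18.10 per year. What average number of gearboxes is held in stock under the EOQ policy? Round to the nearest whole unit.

Average inventory ≈ 631 gearboxes

Annual demand D = 123 × 360 = 44,280.
Q* = √(2DS/H) = √(2 × 44,280 × 326 / 18.1) ≈ 1262.96.
Average inventory = Q*/2 ≈ 1262.96 / 2 = 631.478.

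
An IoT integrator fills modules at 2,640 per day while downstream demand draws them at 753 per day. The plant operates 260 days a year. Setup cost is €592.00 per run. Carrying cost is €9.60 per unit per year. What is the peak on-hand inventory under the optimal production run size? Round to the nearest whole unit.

Annual demand D = 753 × 260 = 195,780.
Production build-up factor (1 − d/p) = 1 − 753/2,640 = 0.7148.
Q* = √(2DS / (H(1 − d/p))) = √(2 × 195,780 × 592 / (9.6 × 0.7148)).
= √(231,803,520 / 6.8618) ≈ 5812.198.
Maximum inventory = Q*(1 − d/p) = 5812.198 × 0.7148 ≈ 4154.401.

I_max ≈ 4,154 modules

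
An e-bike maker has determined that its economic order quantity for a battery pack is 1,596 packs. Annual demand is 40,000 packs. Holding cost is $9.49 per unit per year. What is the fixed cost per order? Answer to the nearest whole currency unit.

Invert the EOQ relation Q*² = 2DS/H.
From Q* = √(2DS/H): S = Q*²H / (2D) = 1,596² × 9.49 / (2 × 40,000) = 302.1635.

S ≈ $302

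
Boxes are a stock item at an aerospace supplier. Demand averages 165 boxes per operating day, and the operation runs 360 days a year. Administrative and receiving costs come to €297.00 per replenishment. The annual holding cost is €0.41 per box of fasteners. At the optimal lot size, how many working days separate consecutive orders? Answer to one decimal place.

Annual demand D = 165 × 360 = 59,400.
EOQ = √(2DS/H) = √(2 × 59,400 × 297 / 0.41) ≈ 9276.72.
Cycle time = Q*/D × 360 = 9276.72 / 59,400 × 360 ≈ 56.223 days.

T ≈ 56.2 days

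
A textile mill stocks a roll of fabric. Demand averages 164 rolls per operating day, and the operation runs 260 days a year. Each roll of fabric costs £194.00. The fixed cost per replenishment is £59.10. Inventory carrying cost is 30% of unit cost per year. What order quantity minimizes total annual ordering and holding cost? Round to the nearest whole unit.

Annual demand D = 164 × 260 = 42,640.
Holding cost H = 0.30 × £194.00 = £58.2000 per unit per year.
EOQ = √(2DS / H) = √(2 × 42,640 × 59.1 / 58.2).
= √(5,040,048 / 58.2) = √86,598.7629 ≈ 294.277.

Q* ≈ 294 rolls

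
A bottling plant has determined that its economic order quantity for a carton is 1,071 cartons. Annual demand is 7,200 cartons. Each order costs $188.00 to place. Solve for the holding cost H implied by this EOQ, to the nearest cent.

Squaring Q* = √(2DS/H) gives Q*² = 2DS/H.
From Q* = √(2DS/H): H = 2DS / Q*² = 2 × 7,200 × 188 / 1,071² = 2.3602.

H ≈ $2.36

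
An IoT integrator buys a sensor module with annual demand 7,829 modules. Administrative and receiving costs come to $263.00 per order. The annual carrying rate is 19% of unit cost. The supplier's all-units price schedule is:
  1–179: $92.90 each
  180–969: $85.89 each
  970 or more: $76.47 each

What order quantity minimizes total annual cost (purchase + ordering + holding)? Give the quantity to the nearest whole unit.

Holding cost per unit per year at price C is H = 0.19·C.
Candidates are each tier's EOQ (if it falls in that tier) and each price-break quantity.
Tier 1 ($92.90): EOQ = 483.0 exceeds tier's upper bound 179, so this tier is dominated.
EOQ at $85.89 = 502.3 (feasible in tier 2): TC = 7,829×$85.89 + (7,829/502.3)×263 + (502.3/2)×0.19×$85.89 = $680,630.55.
EOQ at $76.47 = 532.4 < 970, so use break Q=970: TC = 7,829×$76.47 + (7,829/970.0)×263 + (970.0/2)×0.19×$76.47 = $607,853.05.
Lowest total cost is $607,853.05 at Q = 970.0.

Q* ≈ 970 modules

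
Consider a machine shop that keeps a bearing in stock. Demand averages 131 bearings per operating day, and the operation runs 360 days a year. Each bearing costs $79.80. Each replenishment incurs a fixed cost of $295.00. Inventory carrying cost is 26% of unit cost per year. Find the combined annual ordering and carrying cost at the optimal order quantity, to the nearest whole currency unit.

TC* ≈ $24,027

Annual demand D = 131 × 360 = 47,160.
Holding cost H = 0.26 × $79.80 = $20.7480 per unit per year.
The optimal lot size = √(2DS/H) = √(2 × 47,160 × 295 / 20.748) ≈ 1158.04.
At Q*, ordering cost (D/Q*)S equals holding cost (Q*/2)H, each = √(DSH/2).
Minimum total = √(2DSH) = √(2 × 47,160 × 295 × 20.748) ≈ 24027.082.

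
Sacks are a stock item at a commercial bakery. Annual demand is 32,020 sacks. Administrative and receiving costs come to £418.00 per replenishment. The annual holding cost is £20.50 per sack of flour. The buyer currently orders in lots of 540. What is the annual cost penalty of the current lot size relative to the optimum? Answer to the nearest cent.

EOQ = √(2DS/H) = √(2 × 32,020 × 418 / 20.5) ≈ 1142.71.
Cost at Q* = (D/Q*)S + (Q*/2)H = √(2DSH) ≈ £23,425.60.
Cost at Q = 540: (32,020/540)×418 + (540/2)×20.5 = £24,785.85 + £5,535.00 = £30,320.85.
Excess = £30,320.85 − £23,425.60 = £6,895.25.

Extra cost ≈ £6,895.25 per year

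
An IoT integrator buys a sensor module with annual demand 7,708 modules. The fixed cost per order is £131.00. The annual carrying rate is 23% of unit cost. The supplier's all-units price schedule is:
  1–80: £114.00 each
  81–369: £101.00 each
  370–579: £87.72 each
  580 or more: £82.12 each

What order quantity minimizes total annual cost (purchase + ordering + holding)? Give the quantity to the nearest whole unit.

Holding cost per unit per year at price C is H = 0.23·C.
For each price level, check whether its EOQ is feasible; otherwise the best quantity at that price is the breakpoint.
Tier 1 (£114.00): EOQ = 277.5 exceeds tier's upper bound 80, so this tier is dominated.
EOQ at £101.00 = 294.8 (feasible in tier 2): TC = 7,708×£101.00 + (7,708/294.8)×131 + (294.8/2)×0.23×£101.00 = £785,357.30.
EOQ at £87.72 = 316.4 < 370, so use break Q=370: TC = 7,708×£87.72 + (7,708/370.0)×131 + (370.0/2)×0.23×£87.72 = £682,607.29.
EOQ at £82.12 = 327.0 < 580, so use break Q=580: TC = 7,708×£82.12 + (7,708/580.0)×131 + (580.0/2)×0.23×£82.12 = £640,199.31.
Lowest total cost is £640,199.31 at Q = 580.0.

Q* ≈ 580 modules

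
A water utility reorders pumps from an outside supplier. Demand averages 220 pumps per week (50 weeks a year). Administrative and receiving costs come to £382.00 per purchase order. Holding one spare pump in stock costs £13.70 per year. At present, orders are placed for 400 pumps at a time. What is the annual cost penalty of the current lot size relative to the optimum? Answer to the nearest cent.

Extra cost ≈ £2,514.91 per year

Annual demand D = 220 × 50 = 11,000.
EOQ = √(2DS/H) = √(2 × 11,000 × 382 / 13.7) ≈ 783.22.
Cost at Q* = (D/Q*)S + (Q*/2)H = √(2DSH) ≈ £10,730.09.
Cost at Q = 400: (11,000/400)×382 + (400/2)×13.7 = £10,505.00 + £2,740.00 = £13,245.00.
Excess = £13,245.00 − £10,730.09 = £2,514.91.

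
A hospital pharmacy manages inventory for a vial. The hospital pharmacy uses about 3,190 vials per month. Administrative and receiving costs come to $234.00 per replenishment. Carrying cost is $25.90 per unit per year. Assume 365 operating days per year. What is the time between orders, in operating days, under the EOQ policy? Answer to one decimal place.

Annual demand D = 3,190 × 12 = 38,280.
Q* = √(2DS/H) = √(2 × 38,280 × 234 / 25.9) ≈ 831.69.
Cycle time = Q*/D × 365 = 831.69 / 38,280 × 365 ≈ 7.930 days.

T ≈ 7.9 days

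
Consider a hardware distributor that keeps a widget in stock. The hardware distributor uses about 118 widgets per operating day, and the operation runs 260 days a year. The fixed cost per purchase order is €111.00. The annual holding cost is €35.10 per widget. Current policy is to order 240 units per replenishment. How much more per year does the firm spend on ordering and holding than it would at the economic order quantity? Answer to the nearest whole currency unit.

Annual demand D = 118 × 260 = 30,680.
EOQ = √(2DS/H) = √(2 × 30,680 × 111 / 35.1) ≈ 440.50.
Cost at Q* = (D/Q*)S + (Q*/2)H = √(2DSH) ≈ €15,461.72.
Cost at Q = 240: (30,680/240)×111 + (240/2)×35.1 = €14,189.50 + €4,212.00 = €18,401.50.
Excess = €18,401.50 − €15,461.72 = €2,939.78.

Extra cost ≈ €2,940 per year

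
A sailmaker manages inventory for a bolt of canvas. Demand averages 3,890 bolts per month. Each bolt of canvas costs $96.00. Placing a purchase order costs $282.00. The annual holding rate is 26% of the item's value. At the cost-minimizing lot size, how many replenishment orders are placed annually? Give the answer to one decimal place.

N ≈ 45.5 orders per year

Annual demand D = 3,890 × 12 = 46,680.
Holding cost H = 0.26 × $96.00 = $24.9600 per unit per year.
Q* = √(2DS/H) = √(2 × 46,680 × 282 / 24.96) ≈ 1027.03.
Orders per year = D / Q* = 46,680 / 1027.03 ≈ 45.451.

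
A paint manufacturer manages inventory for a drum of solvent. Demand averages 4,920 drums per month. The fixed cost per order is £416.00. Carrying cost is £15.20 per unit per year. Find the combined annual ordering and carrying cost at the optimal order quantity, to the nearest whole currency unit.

Annual demand D = 4,920 × 12 = 59,040.
EOQ = √(2DS/H) = √(2 × 59,040 × 416 / 15.2) ≈ 1797.68.
At the optimum the two cost components are equal, so total cost = 2·(Q*/2)H = Q*·H.
Minimum total = √(2DSH) = √(2 × 59,040 × 416 × 15.2) ≈ 27324.777.

TC* ≈ £27,325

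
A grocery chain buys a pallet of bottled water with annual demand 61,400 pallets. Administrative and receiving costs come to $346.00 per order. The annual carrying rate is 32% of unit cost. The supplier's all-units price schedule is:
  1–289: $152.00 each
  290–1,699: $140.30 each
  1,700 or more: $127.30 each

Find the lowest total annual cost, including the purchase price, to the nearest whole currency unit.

TC* ≈ $7,863,342

Holding cost per unit per year at price C is H = 0.32·C.
Candidates are each tier's EOQ (if it falls in that tier) and each price-break quantity.
Tier 1 ($152.00): EOQ = 934.6 exceeds tier's upper bound 289, so this tier is dominated.
EOQ at $140.30 = 972.8 (feasible in tier 2): TC = 61,400×$140.30 + (61,400/972.8)×346 + (972.8/2)×0.32×$140.30 = $8,658,095.82.
EOQ at $127.30 = 1021.3 < 1700, so use break Q=1700: TC = 61,400×$127.30 + (61,400/1700.0)×346 + (1700.0/2)×0.32×$127.30 = $7,863,342.31.
Lowest total cost among the candidates is at Q = 1700.0.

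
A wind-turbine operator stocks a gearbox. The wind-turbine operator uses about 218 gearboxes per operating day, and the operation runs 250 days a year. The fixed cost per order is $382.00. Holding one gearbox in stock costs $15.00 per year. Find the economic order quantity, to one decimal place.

Q* ≈ 1,666.1 gearboxes

Annual demand D = 218 × 250 = 54,500.
EOQ = √(2DS / H) = √(2 × 54,500 × 382 / 15).
= √(41,638,000 / 15) = √2,775,866.6667 ≈ 1666.093.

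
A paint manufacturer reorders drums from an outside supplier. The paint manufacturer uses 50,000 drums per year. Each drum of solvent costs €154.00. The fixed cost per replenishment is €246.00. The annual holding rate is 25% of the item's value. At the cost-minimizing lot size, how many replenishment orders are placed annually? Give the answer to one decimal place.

N ≈ 62.6 orders per year

Holding cost H = 0.25 × €154.00 = €38.5000 per unit per year.
The optimal lot size = √(2DS/H) = √(2 × 50,000 × 246 / 38.5) ≈ 799.35.
Orders per year = D / Q* = 50,000 / 799.35 ≈ 62.551.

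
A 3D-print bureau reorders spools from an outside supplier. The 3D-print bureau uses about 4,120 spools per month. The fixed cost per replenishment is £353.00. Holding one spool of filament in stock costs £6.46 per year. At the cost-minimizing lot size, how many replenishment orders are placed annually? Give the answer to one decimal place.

Annual demand D = 4,120 × 12 = 49,440.
Q* = √(2DS/H) = √(2 × 49,440 × 353 / 6.46) ≈ 2324.48.
Orders per year = D / Q* = 49,440 / 2324.48 ≈ 21.269.

N ≈ 21.3 orders per year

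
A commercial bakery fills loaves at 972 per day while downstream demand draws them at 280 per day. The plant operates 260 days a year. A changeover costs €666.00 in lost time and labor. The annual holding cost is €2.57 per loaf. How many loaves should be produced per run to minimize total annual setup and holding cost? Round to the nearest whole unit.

Annual demand D = 280 × 260 = 72,800.
Production build-up factor (1 − d/p) = 1 − 280/972 = 0.7119.
Q* = √(2DS / (H(1 − d/p))) = √(2 × 72,800 × 666 / (2.57 × 0.7119)).
= √(96,969,600 / 1.8297) ≈ 7279.999.

Q* ≈ 7,280 loaves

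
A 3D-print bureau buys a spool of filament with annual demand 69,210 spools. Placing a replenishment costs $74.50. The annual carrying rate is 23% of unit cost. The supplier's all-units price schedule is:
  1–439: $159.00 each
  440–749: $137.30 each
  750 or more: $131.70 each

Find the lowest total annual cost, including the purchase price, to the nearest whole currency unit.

Holding cost per unit per year at price C is H = 0.23·C.
Candidates are each tier's EOQ (if it falls in that tier) and each price-break quantity.
Tier 1 ($159.00): EOQ = 531.0 exceeds tier's upper bound 439, so this tier is dominated.
EOQ at $137.30 = 571.5 (feasible in tier 2): TC = 69,210×$137.30 + (69,210/571.5)×74.5 + (571.5/2)×0.23×$137.30 = $9,520,578.83.
EOQ at $131.70 = 583.5 < 750, so use break Q=750: TC = 69,210×$131.70 + (69,210/750.0)×74.5 + (750.0/2)×0.23×$131.70 = $9,133,190.98.
Lowest total cost among the candidates is at Q = 750.0.

TC* ≈ $9,133,191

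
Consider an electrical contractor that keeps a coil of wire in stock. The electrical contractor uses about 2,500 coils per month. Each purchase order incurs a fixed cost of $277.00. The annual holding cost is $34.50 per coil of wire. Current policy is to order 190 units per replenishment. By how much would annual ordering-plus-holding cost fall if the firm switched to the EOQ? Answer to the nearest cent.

Annual demand D = 2,500 × 12 = 30,000.
EOQ = √(2DS/H) = √(2 × 30,000 × 277 / 34.5) ≈ 694.07.
Cost at Q* = (D/Q*)S + (Q*/2)H = √(2DSH) ≈ $23,945.56.
Cost at Q = 190: (30,000/190)×277 + (190/2)×34.5 = $43,736.84 + $3,277.50 = $47,014.34.
Excess = $47,014.34 − $23,945.56 = $23,068.78.

Extra cost ≈ $23,068.78 per year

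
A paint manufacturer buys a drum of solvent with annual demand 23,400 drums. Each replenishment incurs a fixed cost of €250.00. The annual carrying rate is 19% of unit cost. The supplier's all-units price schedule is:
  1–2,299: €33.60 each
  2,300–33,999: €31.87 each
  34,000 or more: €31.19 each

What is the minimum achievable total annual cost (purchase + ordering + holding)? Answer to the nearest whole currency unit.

TC* ≈ €755,265

Holding cost per unit per year at price C is H = 0.19·C.
Evaluate total cost at each tier's feasible EOQ or, if the EOQ is below the tier, at the tier's minimum quantity.
EOQ at €33.60 = 1353.8 (feasible in tier 1): TC = 23,400×€33.60 + (23,400/1353.8)×250 + (1353.8/2)×0.19×€33.60 = €794,882.50.
EOQ at €31.87 = 1390.0 < 2300, so use break Q=2300: TC = 23,400×€31.87 + (23,400/2300.0)×250 + (2300.0/2)×0.19×€31.87 = €755,265.07.
EOQ at €31.19 = 1405.1 < 34000, so use break Q=34000: TC = 23,400×€31.19 + (23,400/34000.0)×250 + (34000.0/2)×0.19×€31.19 = €830,761.76.
Lowest total cost among the candidates is at Q = 2300.0.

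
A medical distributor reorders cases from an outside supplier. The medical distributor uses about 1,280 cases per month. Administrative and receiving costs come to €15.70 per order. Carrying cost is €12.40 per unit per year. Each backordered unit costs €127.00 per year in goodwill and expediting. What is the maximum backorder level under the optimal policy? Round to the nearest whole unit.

S* ≈ 18 cases

Annual demand D = 1,280 × 12 = 15,360.
With planned backorders, Q* = √(2DS/H) · √((H+B)/B).
√(2DS/H) = √(2 × 15,360 × 15.7 / 12.4) = 197.219.
√((H+B)/B) = √((12.4+127)/127) = 1.0477.
Q* ≈ 206.623.
S* = Q* · H/(H+B) = 206.623 × 12.4/139.4 ≈ 18.380.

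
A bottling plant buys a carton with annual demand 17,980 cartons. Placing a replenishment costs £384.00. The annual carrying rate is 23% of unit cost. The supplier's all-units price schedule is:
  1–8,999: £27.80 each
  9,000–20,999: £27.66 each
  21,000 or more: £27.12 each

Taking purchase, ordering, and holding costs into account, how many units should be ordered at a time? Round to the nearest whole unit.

Q* ≈ 1,470 cartons

Holding cost per unit per year at price C is H = 0.23·C.
For each price level, check whether its EOQ is feasible; otherwise the best quantity at that price is the breakpoint.
EOQ at £27.80 = 1469.6 (feasible in tier 1): TC = 17,980×£27.80 + (17,980/1469.6)×384 + (1469.6/2)×0.23×£27.80 = £509,240.41.
EOQ at £27.66 = 1473.3 < 9000, so use break Q=9000: TC = 17,980×£27.66 + (17,980/9000.0)×384 + (9000.0/2)×0.23×£27.66 = £526,722.05.
EOQ at £27.12 = 1487.9 < 21000, so use break Q=21000: TC = 17,980×£27.12 + (17,980/21000.0)×384 + (21000.0/2)×0.23×£27.12 = £553,441.18.
Lowest total cost is £509,240.41 at Q = 1469.6.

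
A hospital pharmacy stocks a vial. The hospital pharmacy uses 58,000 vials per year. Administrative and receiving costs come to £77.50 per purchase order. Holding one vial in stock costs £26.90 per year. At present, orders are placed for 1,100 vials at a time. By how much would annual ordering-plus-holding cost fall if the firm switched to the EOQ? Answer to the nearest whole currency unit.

EOQ = √(2DS/H) = √(2 × 58,000 × 77.5 / 26.9) ≈ 578.10.
Cost at Q* = (D/Q*)S + (Q*/2)H = √(2DSH) ≈ £15,550.92.
Cost at Q = 1,100: (58,000/1,100)×77.5 + (1,100/2)×26.9 = £4,086.36 + £14,795.00 = £18,881.36.
Excess = £18,881.36 − £15,550.92 = £3,330.45.

Extra cost ≈ £3,330 per year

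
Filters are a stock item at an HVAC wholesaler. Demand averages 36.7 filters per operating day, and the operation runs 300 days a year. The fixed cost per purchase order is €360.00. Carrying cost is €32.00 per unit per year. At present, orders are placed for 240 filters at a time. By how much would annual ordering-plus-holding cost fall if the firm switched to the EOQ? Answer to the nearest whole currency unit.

Extra cost ≈ €4,428 per year

Annual demand D = 36.7 × 300 = 11,010.
EOQ = √(2DS/H) = √(2 × 11,010 × 360 / 32) ≈ 497.72.
Cost at Q* = (D/Q*)S + (Q*/2)H = √(2DSH) ≈ €15,927.03.
Cost at Q = 240: (11,010/240)×360 + (240/2)×32 = €16,515.00 + €3,840.00 = €20,355.00.
Excess = €20,355.00 − €15,927.03 = €4,427.97.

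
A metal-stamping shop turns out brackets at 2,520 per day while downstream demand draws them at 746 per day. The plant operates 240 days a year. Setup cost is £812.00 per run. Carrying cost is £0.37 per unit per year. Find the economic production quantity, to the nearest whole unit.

Q* ≈ 33,411 brackets

Annual demand D = 746 × 240 = 179,040.
Production build-up factor (1 − d/p) = 1 − 746/2,520 = 0.7040.
Q* = √(2DS / (H(1 − d/p))) = √(2 × 179,040 × 812 / (0.37 × 0.7040)).
= √(290,760,960 / 0.2605) ≈ 33411.090.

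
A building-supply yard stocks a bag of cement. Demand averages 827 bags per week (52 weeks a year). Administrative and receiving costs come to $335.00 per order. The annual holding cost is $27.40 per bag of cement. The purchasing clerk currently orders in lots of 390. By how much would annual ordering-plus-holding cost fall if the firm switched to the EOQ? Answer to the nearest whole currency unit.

Extra cost ≈ $14,185 per year

Annual demand D = 827 × 52 = 43,004.
EOQ = √(2DS/H) = √(2 × 43,004 × 335 / 27.4) ≈ 1025.45.
Cost at Q* = (D/Q*)S + (Q*/2)H = √(2DSH) ≈ $28,097.46.
Cost at Q = 390: (43,004/390)×335 + (390/2)×27.4 = $36,939.33 + $5,343.00 = $42,282.33.
Excess = $42,282.33 − $28,097.46 = $14,184.87.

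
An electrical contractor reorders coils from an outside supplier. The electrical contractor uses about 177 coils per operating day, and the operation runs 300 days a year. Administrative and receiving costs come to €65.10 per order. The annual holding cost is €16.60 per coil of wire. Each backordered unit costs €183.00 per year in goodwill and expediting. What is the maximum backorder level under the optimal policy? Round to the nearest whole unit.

Annual demand D = 177 × 300 = 53,100.
With planned backorders, Q* = √(2DS/H) · √((H+B)/B).
√(2DS/H) = √(2 × 53,100 × 65.1 / 16.6) = 645.355.
√((H+B)/B) = √((16.6+183)/183) = 1.0444.
Q* ≈ 673.990.
S* = Q* · H/(H+B) = 673.990 × 16.6/199.6 ≈ 56.053.

S* ≈ 56 coils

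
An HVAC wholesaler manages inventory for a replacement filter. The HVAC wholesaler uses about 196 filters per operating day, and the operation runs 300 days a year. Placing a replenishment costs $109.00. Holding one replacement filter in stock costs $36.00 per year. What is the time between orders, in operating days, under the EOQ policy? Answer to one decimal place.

Annual demand D = 196 × 300 = 58,800.
EOQ = √(2DS/H) = √(2 × 58,800 × 109 / 36) ≈ 596.71.
Cycle time = Q*/D × 300 = 596.71 / 58,800 × 300 ≈ 3.044 days.

T ≈ 3.0 days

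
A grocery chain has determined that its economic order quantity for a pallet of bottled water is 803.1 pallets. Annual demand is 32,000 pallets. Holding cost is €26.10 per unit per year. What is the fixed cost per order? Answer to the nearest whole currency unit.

S ≈ €263

Invert the EOQ relation Q*² = 2DS/H.
From Q* = √(2DS/H): S = Q*²H / (2D) = 803.1² × 26.1 / (2 × 32,000) = 263.0267.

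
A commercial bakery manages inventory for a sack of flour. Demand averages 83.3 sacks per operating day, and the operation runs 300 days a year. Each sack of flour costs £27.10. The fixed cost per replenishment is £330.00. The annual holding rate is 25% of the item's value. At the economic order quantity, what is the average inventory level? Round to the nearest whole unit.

Annual demand D = 83.3 × 300 = 24,990.
Holding cost H = 0.25 × £27.10 = £6.7750 per unit per year.
EOQ = √(2DS/H) = √(2 × 24,990 × 330 / 6.775) ≈ 1560.27.
Average inventory = Q*/2 ≈ 1560.27 / 2 = 780.136.

Average inventory ≈ 780 sacks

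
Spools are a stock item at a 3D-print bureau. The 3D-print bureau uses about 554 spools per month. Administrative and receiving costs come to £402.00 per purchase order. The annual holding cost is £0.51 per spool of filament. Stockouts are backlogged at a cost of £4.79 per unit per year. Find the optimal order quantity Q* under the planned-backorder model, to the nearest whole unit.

Annual demand D = 554 × 12 = 6,648.
With planned backorders, Q* = √(2DS/H) · √((H+B)/B).
√(2DS/H) = √(2 × 6,648 × 402 / 0.51) = 3237.341.
√((H+B)/B) = √((0.51+4.79)/4.79) = 1.0519.
Q* ≈ 3405.325.

Q* ≈ 3,405 spools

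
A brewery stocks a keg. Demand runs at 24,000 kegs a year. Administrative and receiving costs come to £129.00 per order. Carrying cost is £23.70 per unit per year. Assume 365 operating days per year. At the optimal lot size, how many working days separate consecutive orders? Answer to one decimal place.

T ≈ 7.8 days

The optimal lot size = √(2DS/H) = √(2 × 24,000 × 129 / 23.7) ≈ 511.14.
Cycle time = Q*/D × 365 = 511.14 / 24,000 × 365 ≈ 7.774 days.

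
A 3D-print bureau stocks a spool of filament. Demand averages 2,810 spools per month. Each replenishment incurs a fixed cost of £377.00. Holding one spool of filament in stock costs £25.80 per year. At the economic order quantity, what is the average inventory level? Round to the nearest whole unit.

Average inventory ≈ 496 spools

Annual demand D = 2,810 × 12 = 33,720.
EOQ = √(2DS/H) = √(2 × 33,720 × 377 / 25.8) ≈ 992.70.
Average inventory = Q*/2 ≈ 992.70 / 2 = 496.352.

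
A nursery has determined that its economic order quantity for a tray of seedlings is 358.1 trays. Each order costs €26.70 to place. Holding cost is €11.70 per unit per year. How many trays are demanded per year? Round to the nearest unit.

D ≈ 28,097 trays per year

Invert the EOQ relation Q*² = 2DS/H.
From Q* = √(2DS/H): D = Q*²H / (2S) = 358.1² × 11.7 / (2 × 26.7) = 28096.566.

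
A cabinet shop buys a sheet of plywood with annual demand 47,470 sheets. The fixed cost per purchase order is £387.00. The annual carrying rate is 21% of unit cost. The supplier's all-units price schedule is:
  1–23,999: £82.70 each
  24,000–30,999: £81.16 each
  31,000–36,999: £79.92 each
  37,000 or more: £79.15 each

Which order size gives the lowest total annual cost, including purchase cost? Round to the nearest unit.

Holding cost per unit per year at price C is H = 0.21·C.
Evaluate total cost at each tier's feasible EOQ or, if the EOQ is below the tier, at the tier's minimum quantity.
EOQ at £82.70 = 1454.5 (feasible in tier 1): TC = 47,470×£82.70 + (47,470/1454.5)×387 + (1454.5/2)×0.21×£82.70 = £3,951,029.53.
EOQ at £81.16 = 1468.2 < 24000, so use break Q=24000: TC = 47,470×£81.16 + (47,470/24000.0)×387 + (24000.0/2)×0.21×£81.16 = £4,057,953.85.
EOQ at £79.92 = 1479.6 < 31000, so use break Q=31000: TC = 47,470×£79.92 + (47,470/31000.0)×387 + (31000.0/2)×0.21×£79.92 = £4,054,534.61.
EOQ at £79.15 = 1486.8 < 37000, so use break Q=37000: TC = 47,470×£79.15 + (47,470/37000.0)×387 + (37000.0/2)×0.21×£79.15 = £4,065,244.76.
Lowest total cost is £3,951,029.53 at Q = 1454.5.

Q* ≈ 1,455 sheets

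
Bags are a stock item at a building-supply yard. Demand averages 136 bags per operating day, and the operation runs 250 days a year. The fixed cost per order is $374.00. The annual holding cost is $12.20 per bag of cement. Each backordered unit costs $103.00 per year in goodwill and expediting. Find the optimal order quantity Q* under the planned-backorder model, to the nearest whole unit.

Q* ≈ 1,527 bags

Annual demand D = 136 × 250 = 34,000.
With planned backorders, Q* = √(2DS/H) · √((H+B)/B).
√(2DS/H) = √(2 × 34,000 × 374 / 12.2) = 1443.811.
√((H+B)/B) = √((12.2+103)/103) = 1.0576.
Q* ≈ 1526.926.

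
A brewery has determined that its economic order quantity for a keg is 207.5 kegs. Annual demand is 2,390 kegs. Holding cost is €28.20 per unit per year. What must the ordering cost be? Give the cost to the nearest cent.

The basic EOQ model gives Q* = √(2DS/H); rearrange for the unknown.
From Q* = √(2DS/H): S = Q*²H / (2D) = 207.5² × 28.2 / (2 × 2,390) = 254.0139.

S ≈ €254.01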